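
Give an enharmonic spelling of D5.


Solution.
Enharmonic notes sound the same pitch but are spelled with different letter names
D and Ebb name the same pitch class
= Ebb5


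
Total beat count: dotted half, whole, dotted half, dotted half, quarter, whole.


Step by step:
Beat values:
  dotted half = 3 beats
  whole = 4 beats
  dotted half = 3 beats
  dotted half = 3 beats
  quarter = 1 beat
  whole = 4 beats
Sum = 3 + 4 + 3 + 3 + 1 + 4
= 18 beats


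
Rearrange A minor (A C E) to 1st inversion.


Root position: A C E
1st inversion: move root up an octave
Bass note: C
Notes (bottom to top) = C E A


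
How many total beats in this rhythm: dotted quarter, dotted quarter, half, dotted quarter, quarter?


Beat values:
  dotted quarter = 1.5 beats
  dotted quarter = 1.5 beats
  half = 2 beats
  dotted quarter = 1.5 beats
  quarter = 1 beat
Sum = 1.5 + 1.5 + 2 + 1.5 + 1
= 7.5 beats


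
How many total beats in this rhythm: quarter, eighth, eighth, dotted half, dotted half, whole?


Working:
Beat values:
  quarter = 1 beat
  eighth = 0.5 beats
  eighth = 0.5 beats
  dotted half = 3 beats
  dotted half = 3 beats
  whole = 4 beats
Sum = 1 + 0.5 + 0.5 + 3 + 3 + 4
= 12 beats


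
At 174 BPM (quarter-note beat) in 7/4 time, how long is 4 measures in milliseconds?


Working:
Quarter-note beat duration = 60000 / 174 ms
Beats per measure (7/4) = 7
One measure = 7 × 60000 / 174 = 420000 / 174 ms
4 measures = 4 × 420000 / 174 = 1680000 / 174
= 9655.2 ms


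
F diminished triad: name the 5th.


Step by step:
Diminished triad = root + minor 3rd (3 semitones) + diminished 5th (6 semitones)
A triad on F stacks thirds, so the chord tones use letter names F-A-C
Root: F
Minor 3rd above F: Ab
Diminished 5th above F: Cb
The 5th = Cb


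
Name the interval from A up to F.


Letter names: A → F spans 6 letter names → a 6th
Semitones: A → F = 8 half-steps
A 6th of 8 semitones is a minor 6th
= minor 6th


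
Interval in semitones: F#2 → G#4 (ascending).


Working:
Absolute semitone position = octave×12 + chromatic position
F#2: 2×12 + 6 = 30
G#4: 4×12 + 8 = 56
Difference = 56 - 30 = 26
= 26 semitones


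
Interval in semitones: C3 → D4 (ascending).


Absolute semitone position = octave×12 + chromatic position
C3: 3×12 + 0 = 36
D4: 4×12 + 2 = 50
Difference = 50 - 36 = 14
= 14 semitones


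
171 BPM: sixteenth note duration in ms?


One quarter-note beat = 60000 / BPM = 60000 / 171 ms
Sixteenth note = 1/4 × quarter note
Duration = 1/4 × 60000 / 171 = 15000 / 171
= 87.7 ms


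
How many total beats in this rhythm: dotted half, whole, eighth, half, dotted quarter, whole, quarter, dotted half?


Beat values:
  dotted half = 3 beats
  whole = 4 beats
  eighth = 0.5 beats
  half = 2 beats
  dotted quarter = 1.5 beats
  whole = 4 beats
  quarter = 1 beat
  dotted half = 3 beats
Sum = 3 + 4 + 0.5 + 2 + 1.5 + 4 + 1 + 3
= 19 beats


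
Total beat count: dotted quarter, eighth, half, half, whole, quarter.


Step by step:
Beat values:
  dotted quarter = 1.5 beats
  eighth = 0.5 beats
  half = 2 beats
  half = 2 beats
  whole = 4 beats
  quarter = 1 beat
Sum = 1.5 + 0.5 + 2 + 2 + 4 + 1
= 11 beats


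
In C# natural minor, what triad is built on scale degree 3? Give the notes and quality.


Let's work it out.
C# natural minor scale: C# D# E F# G# A B
Diatonic triad on degree 3 stacks scale notes 3, 5, 7: E G# B
E→G# = 4 semitones; E→B = 7 semitones → major triad
= E G# B (major)


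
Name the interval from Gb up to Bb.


Solution.
Letter names: G → B spans 3 letter names → a 3rd
Semitones: Gb → Bb = 4 half-steps
A 3rd of 4 semitones is a major 3rd
= major 3rd


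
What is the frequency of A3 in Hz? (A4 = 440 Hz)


f = 440 × 2^(n/12) where n = semitones from A4
A3: -12 semitones from A4
f = 440 × 2^(-12/12)
f = 220.00 Hz


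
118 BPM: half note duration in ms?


Step by step:
One quarter-note beat = 60000 / BPM = 60000 / 118 ms
Half note = 2 × quarter note
Duration = 2 × 60000 / 118 = 120000 / 118
= 1016.9 ms


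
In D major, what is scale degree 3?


Solution.
Major scale pattern: W-W-H-W-W-W-H (2-2-1-2-2-2-1 semitones)
Starting from D:
  D + 2 semitones → E
  E + 2 semitones → F#
  F# + 1 semitone → G
  G + 2 semitones → A
  A + 2 semitones → B
  B + 2 semitones → C#
  C# + 1 semitone → D
Scale: D E F# G A B C#
Degree 3 = F#


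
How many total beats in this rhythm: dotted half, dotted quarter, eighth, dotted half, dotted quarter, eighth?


Let's work it out.
Beat values:
  dotted half = 3 beats
  dotted quarter = 1.5 beats
  eighth = 0.5 beats
  dotted half = 3 beats
  dotted quarter = 1.5 beats
  eighth = 0.5 beats
Sum = 3 + 1.5 + 0.5 + 3 + 1.5 + 0.5
= 10 beats


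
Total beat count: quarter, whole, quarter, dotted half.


Let's work it out.
Beat values:
  quarter = 1 beat
  whole = 4 beats
  quarter = 1 beat
  dotted half = 3 beats
Sum = 1 + 4 + 1 + 3
= 9 beats


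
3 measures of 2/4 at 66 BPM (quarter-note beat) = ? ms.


Let's work it out.
Quarter-note beat duration = 60000 / 66 ms
Beats per measure (2/4) = 2
One measure = 2 × 60000 / 66 = 120000 / 66 ms
3 measures = 3 × 120000 / 66 = 360000 / 66
= 5454.5 ms


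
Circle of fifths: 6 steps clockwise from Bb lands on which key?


Let's work it out.
Each clockwise step on the circle of fifths moves up a perfect 5th
From Bb: Bb → F → C → G → D → A → E
= E


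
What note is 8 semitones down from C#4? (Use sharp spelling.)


Let's work it out.
C#4: chromatic position 1 in octave 4 → absolute = 4×12 + 1 = 49
Transpose down 8: 49 - 8 = 41
41 = 3×12 + 5 → F in octave 3
Result = F3


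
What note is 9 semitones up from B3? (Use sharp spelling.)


B3: chromatic position 11 in octave 3 → absolute = 3×12 + 11 = 47
Transpose up 9: 47 + 9 = 56
56 = 4×12 + 8 → G# in octave 4
Result = G#4


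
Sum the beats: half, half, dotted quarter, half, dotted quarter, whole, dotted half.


Step by step:
Beat values:
  half = 2 beats
  half = 2 beats
  dotted quarter = 1.5 beats
  half = 2 beats
  dotted quarter = 1.5 beats
  whole = 4 beats
  dotted half = 3 beats
Sum = 2 + 2 + 1.5 + 2 + 1.5 + 4 + 3
= 16 beats


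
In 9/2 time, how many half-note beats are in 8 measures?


Time signature 9/2: the bottom number 2 means the half note gets one count
The top number 9 means 9 half-note beats per measure
Total = 9 × 8 measures
= 72 half-note beats


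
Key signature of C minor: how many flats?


Reasoning:
Flat minor keys: A(0), D(1), G(2), C(3), F(4), Bb(5), Eb(6), Ab(7)
C minor has 3 flats
Order of flats: Bb Eb Ab Db Gb Cb Fb → first 3: Bb, Eb, Ab
= 3 flats


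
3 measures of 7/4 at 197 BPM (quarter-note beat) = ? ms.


Working:
Quarter-note beat duration = 60000 / 197 ms
Beats per measure (7/4) = 7
One measure = 7 × 60000 / 197 = 420000 / 197 ms
3 measures = 3 × 420000 / 197 = 1260000 / 197
= 6395.9 ms


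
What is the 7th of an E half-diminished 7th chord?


Let's work it out.
Half-diminished 7th chord = root + minor 3rd + diminished 5th + minor 7th
Seventh chords stack in thirds, so the letter names are E-G-B-D
Root: E
Minor 3rd above E: G
Diminished 5th above E: Bb
Minor 7th above E: D
The 7th = D


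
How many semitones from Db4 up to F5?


Let's work it out.
Absolute semitone position = octave×12 + chromatic position
Db4: 4×12 + 1 = 49
F5: 5×12 + 5 = 65
Difference = 65 - 49 = 16
= 16 semitones


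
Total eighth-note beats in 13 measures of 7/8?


Time signature 7/8: the bottom number 8 means the eighth note gets one count
The top number 7 means 7 eighth-note beats per measure
Total = 7 × 13 measures
= 91 eighth-note beats


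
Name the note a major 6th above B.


A 6th spans 6 letter names, so from B we land on G
A major 6th = 9 semitones above B
Spell G at that pitch: G#
= G#


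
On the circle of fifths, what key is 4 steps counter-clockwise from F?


Solution.
Each counter-clockwise step moves down a perfect 5th (= up a perfect 4th)
From F: F → Bb → Eb → Ab → Db
= Db


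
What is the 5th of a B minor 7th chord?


Reasoning:
Minor 7th chord = root + minor 3rd + perfect 5th + minor 7th
Seventh chords stack in thirds, so the letter names are B-D-F-A
Root: B
Minor 3rd above B: D
Perfect 5th above B: F#
Minor 7th above B: A
The 5th = F#


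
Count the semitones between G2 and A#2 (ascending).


Absolute semitone position = octave×12 + chromatic position
G2: 2×12 + 7 = 31
A#2: 2×12 + 10 = 34
Difference = 34 - 31 = 3
= 3 semitones


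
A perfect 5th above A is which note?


Reasoning:
A 5th spans 5 letter names, so from A we land on E
A perfect 5th = 7 semitones above A
Spell E at that pitch: E
= E


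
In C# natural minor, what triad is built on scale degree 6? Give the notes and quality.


Solution.
C# natural minor scale: C# D# E F# G# A B
Diatonic triad on degree 6 stacks scale notes 6, 1, 3: A C# E
A→C# = 4 semitones; A→E = 7 semitones → major triad
= A C# E (major)


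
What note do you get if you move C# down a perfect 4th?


Working:
perfect 4th: 4 letter names, 5 semitones
Letter: C - 3 → G
Pitch: C# - 5 semitones, spelled as a G → G#
= G#


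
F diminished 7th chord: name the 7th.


Diminished 7th chord = root + minor 3rd + diminished 5th + diminished 7th
Seventh chords stack in thirds, so the letter names are F-A-C-E
Root: F
Minor 3rd above F: Ab
Diminished 5th above F: Cb
Diminished 7th above F: Ebb
The 7th = Ebb


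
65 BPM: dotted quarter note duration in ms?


Working:
One quarter-note beat = 60000 / BPM = 60000 / 65 ms
Dotted quarter note = 3/2 × quarter note
Duration = 3/2 × 60000 / 65 = 90000 / 65
= 1384.6 ms


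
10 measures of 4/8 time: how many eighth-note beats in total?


Working:
Time signature 4/8: the bottom number 8 means the eighth note gets one count
The top number 4 means 4 eighth-note beats per measure
Total = 4 × 10 measures
= 40 eighth-note beats


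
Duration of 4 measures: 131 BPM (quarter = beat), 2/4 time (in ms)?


Working:
Quarter-note beat duration = 60000 / 131 ms
Beats per measure (2/4) = 2
One measure = 2 × 60000 / 131 = 120000 / 131 ms
4 measures = 4 × 120000 / 131 = 480000 / 131
= 3664.1 ms


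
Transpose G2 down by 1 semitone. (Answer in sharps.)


Working:
G2: chromatic position 7 in octave 2 → absolute = 2×12 + 7 = 31
Transpose down 1: 31 - 1 = 30
30 = 2×12 + 6 → F# in octave 2
Result = F#2


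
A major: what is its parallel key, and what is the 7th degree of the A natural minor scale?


Solution.
Parallel keys share the same tonic but differ in mode
A major → parallel is A minor
A natural minor scale: A B C D E F G
= A minor; 7th degree = G


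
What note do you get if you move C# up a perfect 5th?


perfect 5th: 5 letter names, 7 semitones
Letter: C + 4 → G
Pitch: C# + 7 semitones, spelled as a G → G#
= G#


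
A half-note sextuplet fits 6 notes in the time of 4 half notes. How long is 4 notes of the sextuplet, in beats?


Sextuplet: 6 notes occupy the space of 4 half notes
Space = 4 × 2 = 8 beats
Each sextuplet note = 8 / 6 = 4/3 beats
4 notes = 4 × 4/3 = 16/3
= 16/3 beats


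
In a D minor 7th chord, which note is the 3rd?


Reasoning:
Minor 7th chord = root + minor 3rd + perfect 5th + minor 7th
Seventh chords stack in thirds, so the letter names are D-F-A-C
Root: D
Minor 3rd above D: F
Perfect 5th above D: A
Minor 7th above D: C
The 3rd = F


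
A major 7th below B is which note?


Let's work it out.
A 7th spans 7 letter names, so from B we land on C
A major 7th = 11 semitones below B
Spell C at that pitch: C
= C


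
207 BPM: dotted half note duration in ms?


Solution.
One quarter-note beat = 60000 / BPM = 60000 / 207 ms
Dotted half note = 3 × quarter note
Duration = 3 × 60000 / 207 = 180000 / 207
= 869.6 ms


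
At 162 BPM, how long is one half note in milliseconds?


Step by step:
One quarter-note beat = 60000 / BPM = 60000 / 162 ms
Half note = 2 × quarter note
Duration = 2 × 60000 / 162 = 120000 / 162
= 740.7 ms


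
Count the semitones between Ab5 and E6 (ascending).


Reasoning:
Absolute semitone position = octave×12 + chromatic position
Ab5: 5×12 + 8 = 68
E6: 6×12 + 4 = 76
Difference = 76 - 68 = 8
= 8 semitones


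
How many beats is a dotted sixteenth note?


Base sixteenth note = 1/4 beats
Dot 1 adds half the previous value: +1/8
One dotted sixteenth = 1/4 + 1/8 = 3/8
= 3/8 beats


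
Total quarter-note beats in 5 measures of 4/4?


Solution.
Time signature 4/4: the bottom number 4 means the quarter note gets one count
The top number 4 means 4 quarter-note beats per measure
Total = 4 × 5 measures
= 20 quarter-note beats


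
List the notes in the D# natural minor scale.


Step by step:
Natural minor scale pattern: W-H-W-W-H-W-W (2-1-2-2-1-2-2 semitones)
Starting from D#:
  D# + 2 semitones → E#
  E# + 1 semitone → F#
  F# + 2 semitones → G#
  G# + 2 semitones → A#
  A# + 1 semitone → B
  B + 2 semitones → C#
  C# + 2 semitones → D#
Scale = D# E# F# G# A# B C#


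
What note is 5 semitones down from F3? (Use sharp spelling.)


Let's work it out.
F3: chromatic position 5 in octave 3 → absolute = 3×12 + 5 = 41
Transpose down 5: 41 - 5 = 36
36 = 3×12 + 0 → C in octave 3
Result = C3


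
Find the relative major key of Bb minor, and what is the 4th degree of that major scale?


Solution.
The relative major shares the key signature and is a minor 3rd above the minor tonic
A minor 3rd above Bb is Db
→ relative major of Bb minor is Db major
Db major scale: Db Eb F Gb Ab Bb C
= Db major; 4th degree = Gb


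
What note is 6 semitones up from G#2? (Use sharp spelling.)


Reasoning:
G#2: chromatic position 8 in octave 2 → absolute = 2×12 + 8 = 32
Transpose up 6: 32 + 6 = 38
38 = 3×12 + 2 → D in octave 3
Result = D3


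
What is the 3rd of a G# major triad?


Major triad = root + major 3rd (4 semitones) + perfect 5th (7 semitones)
A triad on G# stacks thirds, so the chord tones use letter names G-B-D
Root: G#
Major 3rd above G#: B#
Perfect 5th above G#: D#
The 3rd = B#


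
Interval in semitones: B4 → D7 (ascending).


Working:
Absolute semitone position = octave×12 + chromatic position
B4: 4×12 + 11 = 59
D7: 7×12 + 2 = 86
Difference = 86 - 59 = 27
= 27 semitones


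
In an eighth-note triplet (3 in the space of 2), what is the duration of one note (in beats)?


Triplet: 3 notes occupy the space of 2 eighth notes
Space = 2 × 1/2 = 1 beat
Each triplet note = 1 / 3 = 1/3 beats
= 1/3 beats


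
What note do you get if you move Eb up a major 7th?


Solution.
major 7th: 7 letter names, 11 semitones
Letter: E + 6 → D
Pitch: Eb + 11 semitones, spelled as a D → D
= D


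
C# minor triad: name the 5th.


Let's work it out.
Minor triad = root + minor 3rd (3 semitones) + perfect 5th (7 semitones)
A triad on C# stacks thirds, so the chord tones use letter names C-E-G
Root: C#
Minor 3rd above C#: E
Perfect 5th above C#: G#
The 5th = G#


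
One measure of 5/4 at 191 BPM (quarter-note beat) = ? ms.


Reasoning:
Quarter-note beat duration = 60000 / 191 ms
Beats per measure (5/4) = 5
One measure = 5 × 60000 / 191 = 300000 / 191 ms
= 1570.7 ms


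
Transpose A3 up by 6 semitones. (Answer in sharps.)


A3: chromatic position 9 in octave 3 → absolute = 3×12 + 9 = 45
Transpose up 6: 45 + 6 = 51
51 = 4×12 + 3 → D# in octave 4
Result = D#4


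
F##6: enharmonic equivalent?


Reasoning:
Enharmonic notes sound the same pitch but are spelled with different letter names
F## and G name the same pitch class
= G6


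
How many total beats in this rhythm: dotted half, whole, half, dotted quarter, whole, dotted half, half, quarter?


Working:
Beat values:
  dotted half = 3 beats
  whole = 4 beats
  half = 2 beats
  dotted quarter = 1.5 beats
  whole = 4 beats
  dotted half = 3 beats
  half = 2 beats
  quarter = 1 beat
Sum = 3 + 4 + 2 + 1.5 + 4 + 3 + 2 + 1
= 20.5 beats


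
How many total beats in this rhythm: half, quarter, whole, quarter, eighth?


Let's work it out.
Beat values:
  half = 2 beats
  quarter = 1 beat
  whole = 4 beats
  quarter = 1 beat
  eighth = 0.5 beats
Sum = 2 + 1 + 4 + 1 + 0.5
= 8.5 beats


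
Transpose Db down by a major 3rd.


Let's work it out.
major 3rd: 3 letter names, 4 semitones
Letter: D - 2 → B
Pitch: Db - 4 semitones, spelled as a B → Bbb
= Bbb


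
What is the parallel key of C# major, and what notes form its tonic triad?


Step by step:
Parallel keys share the same tonic but differ in mode
C# major → parallel is C# minor
Tonic triad of C# minor = C# E G#
= C# minor; triad = C# E G#


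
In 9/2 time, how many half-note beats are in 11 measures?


Time signature 9/2: the bottom number 2 means the half note gets one count
The top number 9 means 9 half-note beats per measure
Total = 9 × 11 measures
= 99 half-note beats


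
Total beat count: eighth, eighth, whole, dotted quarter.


Solution.
Beat values:
  eighth = 0.5 beats
  eighth = 0.5 beats
  whole = 4 beats
  dotted quarter = 1.5 beats
Sum = 0.5 + 0.5 + 4 + 1.5
= 6.5 beats


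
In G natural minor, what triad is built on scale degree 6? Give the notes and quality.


Step by step:
G natural minor scale: G A Bb C D Eb F
Diatonic triad on degree 6 stacks scale notes 6, 1, 3: Eb G Bb
Eb→G = 4 semitones; Eb→Bb = 7 semitones → major triad
= Eb G Bb (major)


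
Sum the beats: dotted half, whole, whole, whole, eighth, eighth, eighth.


Step by step:
Beat values:
  dotted half = 3 beats
  whole = 4 beats
  whole = 4 beats
  whole = 4 beats
  eighth = 0.5 beats
  eighth = 0.5 beats
  eighth = 0.5 beats
Sum = 3 + 4 + 4 + 4 + 0.5 + 0.5 + 0.5
= 16.5 beats


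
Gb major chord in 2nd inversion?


Reasoning:
Root position: Gb Bb Db
2nd inversion: move root and 3rd up an octave
Bass note: Db
Notes (bottom to top) = Db Gb Bb


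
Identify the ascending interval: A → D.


Working:
Letter names: A → D spans 4 letter names → a 4th
Semitones: A → D = 5 half-steps
A 4th of 5 semitones is a perfect 4th
= perfect 4th


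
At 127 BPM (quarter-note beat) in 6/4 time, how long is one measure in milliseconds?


Step by step:
Quarter-note beat duration = 60000 / 127 ms
Beats per measure (6/4) = 6
One measure = 6 × 60000 / 127 = 360000 / 127 ms
= 2834.6 ms


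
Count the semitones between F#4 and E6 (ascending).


Solution.
Absolute semitone position = octave×12 + chromatic position
F#4: 4×12 + 6 = 54
E6: 6×12 + 4 = 76
Difference = 76 - 54 = 22
= 22 semitones


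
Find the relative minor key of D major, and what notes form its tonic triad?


Solution.
The relative minor shares the major's key signature and starts on its 6th degree
6th degree = a major 6th above the tonic; a major 6th above D is B
→ relative minor of D major is B minor
Tonic triad of B minor = root + minor 3rd + perfect 5th = B D F#
= B minor; triad = B D F#


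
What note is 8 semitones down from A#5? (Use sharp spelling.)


Let's work it out.
A#5: chromatic position 10 in octave 5 → absolute = 5×12 + 10 = 70
Transpose down 8: 70 - 8 = 62
62 = 5×12 + 2 → D in octave 5
Result = D5


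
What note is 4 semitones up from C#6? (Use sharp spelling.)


Working:
C#6: chromatic position 1 in octave 6 → absolute = 6×12 + 1 = 73
Transpose up 4: 73 + 4 = 77
77 = 6×12 + 5 → F in octave 6
Result = F6


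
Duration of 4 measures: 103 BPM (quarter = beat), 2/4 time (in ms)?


Reasoning:
Quarter-note beat duration = 60000 / 103 ms
Beats per measure (2/4) = 2
One measure = 2 × 60000 / 103 = 120000 / 103 ms
4 measures = 4 × 120000 / 103 = 480000 / 103
= 4660.2 ms


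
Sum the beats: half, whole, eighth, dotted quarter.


Reasoning:
Beat values:
  half = 2 beats
  whole = 4 beats
  eighth = 0.5 beats
  dotted quarter = 1.5 beats
Sum = 2 + 4 + 0.5 + 1.5
= 8 beats


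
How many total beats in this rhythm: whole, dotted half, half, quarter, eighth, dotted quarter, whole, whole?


Solution.
Beat values:
  whole = 4 beats
  dotted half = 3 beats
  half = 2 beats
  quarter = 1 beat
  eighth = 0.5 beats
  dotted quarter = 1.5 beats
  whole = 4 beats
  whole = 4 beats
Sum = 4 + 3 + 2 + 1 + 0.5 + 1.5 + 4 + 4
= 20 beats


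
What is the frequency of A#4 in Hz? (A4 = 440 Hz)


Let's work it out.
f = 440 × 2^(n/12) where n = semitones from A4
A#4: 1 semitones from A4
f = 440 × 2^(1/12)
f = 466.16 Hz


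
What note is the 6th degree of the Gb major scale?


Solution.
Major scale pattern: W-W-H-W-W-W-H (2-2-1-2-2-2-1 semitones)
Starting from Gb:
  Gb + 2 semitones → Ab
  Ab + 2 semitones → Bb
  Bb + 1 semitone → Cb
  Cb + 2 semitones → Db
  Db + 2 semitones → Eb
  Eb + 2 semitones → F
  F + 1 semitone → Gb
Scale: Gb Ab Bb Cb Db Eb F
Degree 6 = Eb


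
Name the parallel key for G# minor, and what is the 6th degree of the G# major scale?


Solution.
Parallel keys share the same tonic but differ in mode
G# minor → parallel is G# major
G# major scale: G# A# B# C# D# E# F##
= G# major; 6th degree = E#


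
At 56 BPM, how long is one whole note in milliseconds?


Reasoning:
One quarter-note beat = 60000 / BPM = 60000 / 56 ms
Whole note = 4 × quarter note
Duration = 4 × 60000 / 56 = 240000 / 56
= 4285.7 ms


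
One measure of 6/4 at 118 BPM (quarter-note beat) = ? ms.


Solution.
Quarter-note beat duration = 60000 / 118 ms
Beats per measure (6/4) = 6
One measure = 6 × 60000 / 118 = 360000 / 118 ms
= 3050.8 ms


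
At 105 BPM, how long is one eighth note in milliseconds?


Solution.
One quarter-note beat = 60000 / BPM = 60000 / 105 ms
Eighth note = 1/2 × quarter note
Duration = 1/2 × 60000 / 105 = 30000 / 105
= 285.7 ms


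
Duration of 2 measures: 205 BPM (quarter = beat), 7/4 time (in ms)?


Solution.
Quarter-note beat duration = 60000 / 205 ms
Beats per measure (7/4) = 7
One measure = 7 × 60000 / 205 = 420000 / 205 ms
2 measures = 2 × 420000 / 205 = 840000 / 205
= 4097.6 ms


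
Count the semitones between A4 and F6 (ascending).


Working:
Absolute semitone position = octave×12 + chromatic position
A4: 4×12 + 9 = 57
F6: 6×12 + 5 = 77
Difference = 77 - 57 = 20
= 20 semitones


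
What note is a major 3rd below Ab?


Reasoning:
A 3rd spans 3 letter names, so from A we land on F
A major 3rd = 4 semitones below Ab
Spell F at that pitch: Fb
= Fb


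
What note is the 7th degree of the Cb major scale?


Step by step:
Major scale pattern: W-W-H-W-W-W-H (2-2-1-2-2-2-1 semitones)
Starting from Cb:
  Cb + 2 semitones → Db
  Db + 2 semitones → Eb
  Eb + 1 semitone → Fb
  Fb + 2 semitones → Gb
  Gb + 2 semitones → Ab
  Ab + 2 semitones → Bb
  Bb + 1 semitone → Cb
Scale: Cb Db Eb Fb Gb Ab Bb
Degree 7 = Bb


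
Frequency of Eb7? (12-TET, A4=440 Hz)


Reasoning:
f = 440 × 2^(n/12) where n = semitones from A4
Eb7: 30 semitones from A4
f = 440 × 2^(30/12)
f = 2489.02 Hz


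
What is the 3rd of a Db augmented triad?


Augmented triad = root + major 3rd (4 semitones) + augmented 5th (8 semitones)
A triad on Db stacks thirds, so the chord tones use letter names D-F-A
Root: Db
Major 3rd above Db: F
Augmented 5th above Db: A
The 3rd = F


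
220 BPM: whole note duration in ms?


One quarter-note beat = 60000 / BPM = 60000 / 220 ms
Whole note = 4 × quarter note
Duration = 4 × 60000 / 220 = 240000 / 220
= 1090.9 ms


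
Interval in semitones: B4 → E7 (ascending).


Step by step:
Absolute semitone position = octave×12 + chromatic position
B4: 4×12 + 11 = 59
E7: 7×12 + 4 = 88
Difference = 88 - 59 = 29
= 29 semitones


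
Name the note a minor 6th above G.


Step by step:
A 6th spans 6 letter names, so from G we land on E
A minor 6th = 8 semitones above G
Spell E at that pitch: Eb
= Eb


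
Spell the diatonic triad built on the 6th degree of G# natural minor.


Working:
G# natural minor scale: G# A# B C# D# E F#
Diatonic triad on degree 6 stacks scale notes 6, 1, 3: E G# B
E→G# = 4 semitones; E→B = 7 semitones → major triad
= E G# B (major)


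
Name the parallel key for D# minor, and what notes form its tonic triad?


Parallel keys share the same tonic but differ in mode
D# minor → parallel is D# major
Tonic triad of D# major = D# F## A#
= D# major; triad = D# F## A#


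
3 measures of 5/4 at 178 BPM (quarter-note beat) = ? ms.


Solution.
Quarter-note beat duration = 60000 / 178 ms
Beats per measure (5/4) = 5
One measure = 5 × 60000 / 178 = 300000 / 178 ms
3 measures = 3 × 300000 / 178 = 900000 / 178
= 5056.2 ms


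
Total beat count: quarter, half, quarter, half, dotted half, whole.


Let's work it out.
Beat values:
  quarter = 1 beat
  half = 2 beats
  quarter = 1 beat
  half = 2 beats
  dotted half = 3 beats
  whole = 4 beats
Sum = 1 + 2 + 1 + 2 + 3 + 4
= 13 beats


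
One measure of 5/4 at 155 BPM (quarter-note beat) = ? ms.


Reasoning:
Quarter-note beat duration = 60000 / 155 ms
Beats per measure (5/4) = 5
One measure = 5 × 60000 / 155 = 300000 / 155 ms
= 1935.5 ms


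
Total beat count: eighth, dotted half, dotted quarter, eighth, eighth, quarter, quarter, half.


Working:
Beat values:
  eighth = 0.5 beats
  dotted half = 3 beats
  dotted quarter = 1.5 beats
  eighth = 0.5 beats
  eighth = 0.5 beats
  quarter = 1 beat
  quarter = 1 beat
  half = 2 beats
Sum = 0.5 + 3 + 1.5 + 0.5 + 0.5 + 1 + 1 + 2
= 10 beats


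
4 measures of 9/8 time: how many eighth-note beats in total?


Time signature 9/8: the bottom number 8 means the eighth note gets one count
The top number 9 means 9 eighth-note beats per measure
Total = 9 × 4 measures
= 36 eighth-note beats


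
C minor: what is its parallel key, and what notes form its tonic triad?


Working:
Parallel keys share the same tonic but differ in mode
C minor → parallel is C major
Tonic triad of C major = C E G
= C major; triad = C E G


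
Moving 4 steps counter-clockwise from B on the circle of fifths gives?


Step by step:
Each counter-clockwise step moves down a perfect 5th (= up a perfect 4th)
From B: B → E → A → D → G
= G


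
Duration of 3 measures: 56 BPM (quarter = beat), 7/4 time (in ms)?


Let's work it out.
Quarter-note beat duration = 60000 / 56 ms
Beats per measure (7/4) = 7
One measure = 7 × 60000 / 56 = 420000 / 56 ms
3 measures = 3 × 420000 / 56 = 1260000 / 56
= 22500.0 ms


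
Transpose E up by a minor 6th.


minor 6th: 6 letter names, 8 semitones
Letter: E + 5 → C
Pitch: E + 8 semitones, spelled as a C → C
= C


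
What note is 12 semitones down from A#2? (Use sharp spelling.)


Step by step:
A#2: chromatic position 10 in octave 2 → absolute = 2×12 + 10 = 34
Transpose down 12: 34 - 12 = 22
22 = 1×12 + 10 → A# in octave 1
Result = A#1


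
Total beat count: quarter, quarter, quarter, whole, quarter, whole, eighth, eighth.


Working:
Beat values:
  quarter = 1 beat
  quarter = 1 beat
  quarter = 1 beat
  whole = 4 beats
  quarter = 1 beat
  whole = 4 beats
  eighth = 0.5 beats
  eighth = 0.5 beats
Sum = 1 + 1 + 1 + 4 + 1 + 4 + 0.5 + 0.5
= 13 beats


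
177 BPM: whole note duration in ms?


Let's work it out.
One quarter-note beat = 60000 / BPM = 60000 / 177 ms
Whole note = 4 × quarter note
Duration = 4 × 60000 / 177 = 240000 / 177
= 1355.9 ms


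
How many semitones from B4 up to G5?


Solution.
Absolute semitone position = octave×12 + chromatic position
B4: 4×12 + 11 = 59
G5: 5×12 + 7 = 67
Difference = 67 - 59 = 8
= 8 semitones


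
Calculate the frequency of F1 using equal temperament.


Let's work it out.
f = 440 × 2^(n/12) where n = semitones from A4
F1: -40 semitones from A4
f = 440 × 2^(-40/12)
f = 43.65 Hz


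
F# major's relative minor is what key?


Solution.
The relative minor shares the major's key signature and starts on its 6th degree
6th degree = a major 6th above the tonic; a major 6th above F# is D#
→ relative minor of F# major is D# minor
= D# minor


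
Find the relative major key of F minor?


The relative major shares the key signature and is a minor 3rd above the minor tonic
A minor 3rd above F is Ab
→ relative major of F minor is Ab major
= Ab major


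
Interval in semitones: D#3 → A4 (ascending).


Reasoning:
Absolute semitone position = octave×12 + chromatic position
D#3: 3×12 + 3 = 39
A4: 4×12 + 9 = 57
Difference = 57 - 39 = 18
= 18 semitones


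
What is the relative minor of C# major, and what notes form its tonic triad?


Let's work it out.
The relative minor shares the major's key signature and starts on its 6th degree
6th degree = a major 6th above the tonic; a major 6th above C# is A#
→ relative minor of C# major is A# minor
Tonic triad of A# minor = root + minor 3rd + perfect 5th = A# C# E#
= A# minor; triad = A# C# E#


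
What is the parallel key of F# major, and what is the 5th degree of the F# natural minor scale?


Step by step:
Parallel keys share the same tonic but differ in mode
F# major → parallel is F# minor
F# natural minor scale: F# G# A B C# D E
= F# minor; 5th degree = C#


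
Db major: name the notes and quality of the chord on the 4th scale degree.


Solution.
Db major scale: Db Eb F Gb Ab Bb C
Diatonic triad on degree 4 stacks scale notes 4, 6, 1: Gb Bb Db
Gb→Bb = 4 semitones; Gb→Db = 7 semitones → major triad
= Gb Bb Db (major)


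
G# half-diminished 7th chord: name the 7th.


Reasoning:
Half-diminished 7th chord = root + minor 3rd + diminished 5th + minor 7th
Seventh chords stack in thirds, so the letter names are G-B-D-F
Root: G#
Minor 3rd above G#: B
Diminished 5th above G#: D
Minor 7th above G#: F#
The 7th = F#


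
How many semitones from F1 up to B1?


Absolute semitone position = octave×12 + chromatic position
F1: 1×12 + 5 = 17
B1: 1×12 + 11 = 23
Difference = 23 - 17 = 6
= 6 semitones


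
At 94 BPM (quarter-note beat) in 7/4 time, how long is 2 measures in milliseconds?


Quarter-note beat duration = 60000 / 94 ms
Beats per measure (7/4) = 7
One measure = 7 × 60000 / 94 = 420000 / 94 ms
2 measures = 2 × 420000 / 94 = 840000 / 94
= 8936.2 ms


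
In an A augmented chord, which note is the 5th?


Solution.
Augmented triad = root + major 3rd (4 semitones) + augmented 5th (8 semitones)
A triad on A stacks thirds, so the chord tones use letter names A-C-E
Root: A
Major 3rd above A: C#
Augmented 5th above A: E#
The 5th = E#


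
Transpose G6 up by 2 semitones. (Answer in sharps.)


Let's work it out.
G6: chromatic position 7 in octave 6 → absolute = 6×12 + 7 = 79
Transpose up 2: 79 + 2 = 81
81 = 6×12 + 9 → A in octave 6
Result = A6


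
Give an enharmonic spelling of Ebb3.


Step by step:
Enharmonic notes sound the same pitch but are spelled with different letter names
Ebb and D name the same pitch class
= D3


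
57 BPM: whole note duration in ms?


Let's work it out.
One quarter-note beat = 60000 / BPM = 60000 / 57 ms
Whole note = 4 × quarter note
Duration = 4 × 60000 / 57 = 240000 / 57
= 4210.5 ms


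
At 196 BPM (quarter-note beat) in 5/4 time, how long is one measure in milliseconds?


Quarter-note beat duration = 60000 / 196 ms
Beats per measure (5/4) = 5
One measure = 5 × 60000 / 196 = 300000 / 196 ms
= 1530.6 ms


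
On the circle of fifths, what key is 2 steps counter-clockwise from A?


Each counter-clockwise step moves down a perfect 5th (= up a perfect 4th)
From A: A → D → G
= G


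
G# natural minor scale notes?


Natural minor scale pattern: W-H-W-W-H-W-W (2-1-2-2-1-2-2 semitones)
Starting from G#:
  G# + 2 semitones → A#
  A# + 1 semitone → B
  B + 2 semitones → C#
  C# + 2 semitones → D#
  D# + 1 semitone → E
  E + 2 semitones → F#
  F# + 2 semitones → G#
Scale = G# A# B C# D# E F#


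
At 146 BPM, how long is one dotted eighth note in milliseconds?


Working:
One quarter-note beat = 60000 / BPM = 60000 / 146 ms
Dotted eighth note = 3/4 × quarter note
Duration = 3/4 × 60000 / 146 = 45000 / 146
= 308.2 ms


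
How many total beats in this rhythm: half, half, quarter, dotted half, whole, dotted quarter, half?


Reasoning:
Beat values:
  half = 2 beats
  half = 2 beats
  quarter = 1 beat
  dotted half = 3 beats
  whole = 4 beats
  dotted quarter = 1.5 beats
  half = 2 beats
Sum = 2 + 2 + 1 + 3 + 4 + 1.5 + 2
= 15.5 beats


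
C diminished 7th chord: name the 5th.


Working:
Diminished 7th chord = root + minor 3rd + diminished 5th + diminished 7th
Seventh chords stack in thirds, so the letter names are C-E-G-B
Root: C
Minor 3rd above C: Eb
Diminished 5th above C: Gb
Diminished 7th above C: Bbb
The 5th = Gb


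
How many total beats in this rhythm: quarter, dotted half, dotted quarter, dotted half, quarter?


Beat values:
  quarter = 1 beat
  dotted half = 3 beats
  dotted quarter = 1.5 beats
  dotted half = 3 beats
  quarter = 1 beat
Sum = 1 + 3 + 1.5 + 3 + 1
= 9.5 beats


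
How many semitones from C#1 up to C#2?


Solution.
Absolute semitone position = octave×12 + chromatic position
C#1: 1×12 + 1 = 13
C#2: 2×12 + 1 = 25
Difference = 25 - 13 = 12
= 12 semitones


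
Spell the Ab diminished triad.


Solution.
Diminished triad = root + minor 3rd (3 semitones) + diminished 5th (6 semitones)
A triad on Ab stacks thirds, so the chord tones use letter names A-C-E
Root: Ab
Minor 3rd above Ab: Cb
Diminished 5th above Ab: Ebb
Chord = Ab Cb Ebb


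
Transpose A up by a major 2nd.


major 2nd: 2 letter names, 2 semitones
Letter: A + 1 → B
Pitch: A + 2 semitones, spelled as a B → B
= B


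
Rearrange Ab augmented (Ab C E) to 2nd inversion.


Root position: Ab C E
2nd inversion: move root and 3rd up an octave
Bass note: E
Notes (bottom to top) = E Ab C


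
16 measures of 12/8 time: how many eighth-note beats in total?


Let's work it out.
Time signature 12/8: the bottom number 8 means the eighth note gets one count
The top number 12 means 12 eighth-note beats per measure
Total = 12 × 16 measures
= 192 eighth-note beats


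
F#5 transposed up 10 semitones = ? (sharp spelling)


Solution.
F#5: chromatic position 6 in octave 5 → absolute = 5×12 + 6 = 66
Transpose up 10: 66 + 10 = 76
76 = 6×12 + 4 → E in octave 6
Result = E6


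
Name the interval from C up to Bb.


Let's work it out.
Letter names: C → B spans 7 letter names → a 7th
Semitones: C → Bb = 10 half-steps
A 7th of 10 semitones is a minor 7th
= minor 7th


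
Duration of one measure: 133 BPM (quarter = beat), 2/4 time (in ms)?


Let's work it out.
Quarter-note beat duration = 60000 / 133 ms
Beats per measure (2/4) = 2
One measure = 2 × 60000 / 133 = 120000 / 133 ms
= 902.3 ms


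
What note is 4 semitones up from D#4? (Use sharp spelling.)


Solution.
D#4: chromatic position 3 in octave 4 → absolute = 4×12 + 3 = 51
Transpose up 4: 51 + 4 = 55
55 = 4×12 + 7 → G in octave 4
Result = G4


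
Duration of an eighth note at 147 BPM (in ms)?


Let's work it out.
One quarter-note beat = 60000 / BPM = 60000 / 147 ms
Eighth note = 1/2 × quarter note
Duration = 1/2 × 60000 / 147 = 30000 / 147
= 204.1 ms


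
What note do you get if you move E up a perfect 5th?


perfect 5th: 5 letter names, 7 semitones
Letter: E + 4 → B
Pitch: E + 7 semitones, spelled as a B → B
= B


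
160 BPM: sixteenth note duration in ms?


Let's work it out.
One quarter-note beat = 60000 / BPM = 60000 / 160 ms
Sixteenth note = 1/4 × quarter note
Duration = 1/4 × 60000 / 160 = 15000 / 160
= 93.8 ms


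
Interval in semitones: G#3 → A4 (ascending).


Solution.
Absolute semitone position = octave×12 + chromatic position
G#3: 3×12 + 8 = 44
A4: 4×12 + 9 = 57
Difference = 57 - 44 = 13
= 13 semitones


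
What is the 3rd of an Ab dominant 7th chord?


Let's work it out.
Dominant 7th chord = root + major 3rd + perfect 5th + minor 7th
Seventh chords stack in thirds, so the letter names are A-C-E-G
Root: Ab
Major 3rd above Ab: C
Perfect 5th above Ab: Eb
Minor 7th above Ab: Gb
The 3rd = C


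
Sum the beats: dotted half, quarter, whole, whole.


Solution.
Beat values:
  dotted half = 3 beats
  quarter = 1 beat
  whole = 4 beats
  whole = 4 beats
Sum = 3 + 1 + 4 + 4
= 12 beats


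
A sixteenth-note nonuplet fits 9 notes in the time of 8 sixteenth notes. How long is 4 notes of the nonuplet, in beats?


Solution.
Nonuplet: 9 notes occupy the space of 8 sixteenth notes
Space = 8 × 1/4 = 2 beats
Each nonuplet note = 2 / 9 = 2/9 beats
4 notes = 4 × 2/9 = 8/9
= 8/9 beats


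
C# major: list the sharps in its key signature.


Step by step:
Sharp major keys follow the circle of fifths: C(0), G(1), D(2), A(3), E(4), B(5), F#(6), C#(7)
C# major has 7 sharps
Order of sharps: F# C# G# D# A# E# B# → first 7: F#, C#, G#, D#, A#, E#, B#
= F#, C#, G#, D#, A#, E#, B#


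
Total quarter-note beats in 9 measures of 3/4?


Solution.
Time signature 3/4: the bottom number 4 means the quarter note gets one count
The top number 3 means 3 quarter-note beats per measure
Total = 3 × 9 measures
= 27 quarter-note beats


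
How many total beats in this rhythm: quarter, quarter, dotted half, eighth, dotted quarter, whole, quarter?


Solution.
Beat values:
  quarter = 1 beat
  quarter = 1 beat
  dotted half = 3 beats
  eighth = 0.5 beats
  dotted quarter = 1.5 beats
  whole = 4 beats
  quarter = 1 beat
Sum = 1 + 1 + 3 + 0.5 + 1.5 + 4 + 1
= 12 beats


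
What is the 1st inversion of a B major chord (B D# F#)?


Root position: B D# F#
1st inversion: move root up an octave
Bass note: D#
Notes (bottom to top) = D# F# B


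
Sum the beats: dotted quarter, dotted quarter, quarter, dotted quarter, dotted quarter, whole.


Reasoning:
Beat values:
  dotted quarter = 1.5 beats
  dotted quarter = 1.5 beats
  quarter = 1 beat
  dotted quarter = 1.5 beats
  dotted quarter = 1.5 beats
  whole = 4 beats
Sum = 1.5 + 1.5 + 1 + 1.5 + 1.5 + 4
= 11 beats


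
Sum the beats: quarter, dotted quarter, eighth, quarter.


Beat values:
  quarter = 1 beat
  dotted quarter = 1.5 beats
  eighth = 0.5 beats
  quarter = 1 beat
Sum = 1 + 1.5 + 0.5 + 1
= 4 beats


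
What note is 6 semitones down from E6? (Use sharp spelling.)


E6: chromatic position 4 in octave 6 → absolute = 6×12 + 4 = 76
Transpose down 6: 76 - 6 = 70
70 = 5×12 + 10 → A# in octave 5
Result = A#5


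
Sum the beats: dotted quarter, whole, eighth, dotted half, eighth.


Reasoning:
Beat values:
  dotted quarter = 1.5 beats
  whole = 4 beats
  eighth = 0.5 beats
  dotted half = 3 beats
  eighth = 0.5 beats
Sum = 1.5 + 4 + 0.5 + 3 + 0.5
= 9.5 beats


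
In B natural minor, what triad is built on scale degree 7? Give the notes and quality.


Working:
B natural minor scale: B C# D E F# G A
Diatonic triad on degree 7 stacks scale notes 7, 2, 4: A C# E
A→C# = 4 semitones; A→E = 7 semitones → major triad
= A C# E (major)


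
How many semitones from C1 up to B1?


Absolute semitone position = octave×12 + chromatic position
C1: 1×12 + 0 = 12
B1: 1×12 + 11 = 23
Difference = 23 - 12 = 11
= 11 semitones


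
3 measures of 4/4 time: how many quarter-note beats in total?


Reasoning:
Time signature 4/4: the bottom number 4 means the quarter note gets one count
The top number 4 means 4 quarter-note beats per measure
Total = 4 × 3 measures
= 12 quarter-note beats


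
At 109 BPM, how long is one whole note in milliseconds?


One quarter-note beat = 60000 / BPM = 60000 / 109 ms
Whole note = 4 × quarter note
Duration = 4 × 60000 / 109 = 240000 / 109
= 2201.8 ms


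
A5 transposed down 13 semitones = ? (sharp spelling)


Reasoning:
A5: chromatic position 9 in octave 5 → absolute = 5×12 + 9 = 69
Transpose down 13: 69 - 13 = 56
56 = 4×12 + 8 → G# in octave 4
Result = G#4


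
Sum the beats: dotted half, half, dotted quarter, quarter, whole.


Working:
Beat values:
  dotted half = 3 beats
  half = 2 beats
  dotted quarter = 1.5 beats
  quarter = 1 beat
  whole = 4 beats
Sum = 3 + 2 + 1.5 + 1 + 4
= 11.5 beats
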